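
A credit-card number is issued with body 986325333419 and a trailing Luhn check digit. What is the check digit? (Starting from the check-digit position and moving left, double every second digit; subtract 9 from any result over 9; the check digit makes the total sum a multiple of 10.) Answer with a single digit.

9

Partial digits right→left: 9 1 4 3 3 3 5 2 3 6 8 9
Double every second digit counting from the check-digit position (so the 1st, 3rd, 5th, ... of the partial from the right).
  doubled (with −9 where >9): 9 8 6 1 6 7 → sum 37
  kept as-is: 1 3 3 2 6 9 → sum 24
Total = 37 + 24 = 61.
Check digit = (10 − (61 mod 10)) mod 10 = 9.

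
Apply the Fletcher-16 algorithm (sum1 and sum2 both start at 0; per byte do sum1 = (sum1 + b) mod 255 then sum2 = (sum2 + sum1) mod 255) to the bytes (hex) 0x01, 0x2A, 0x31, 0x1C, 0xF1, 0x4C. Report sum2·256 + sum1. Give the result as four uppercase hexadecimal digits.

22B6

Running sums (mod 255):
  after byte 0 (0x01): sum1=1, sum2=1
  after byte 1 (0x2A): sum1=43, sum2=44
  after byte 2 (0x31): sum1=92, sum2=136
  after byte 3 (0x1C): sum1=120, sum2=1
  after byte 4 (0xF1): sum1=106, sum2=107
  after byte 5 (0x4C): sum1=182, sum2=34
Checksum = sum2·256 + sum1 = 34·256 + 182 = 8886 = 0x22B6.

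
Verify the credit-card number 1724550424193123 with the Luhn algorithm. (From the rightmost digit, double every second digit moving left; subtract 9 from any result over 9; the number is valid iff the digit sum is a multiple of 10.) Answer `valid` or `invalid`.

From the right, keep odd positions and double even positions (subtract 9 from any doubled value over 9):
  doubled (positions 2,4,...): 4 6 2 4 0 1 4 2 → sum 23
  kept (positions 1,3,...): 3 1 9 4 4 5 4 7 → sum 37
Total = 60.
60 mod 10 = 0, so the number is valid.

valid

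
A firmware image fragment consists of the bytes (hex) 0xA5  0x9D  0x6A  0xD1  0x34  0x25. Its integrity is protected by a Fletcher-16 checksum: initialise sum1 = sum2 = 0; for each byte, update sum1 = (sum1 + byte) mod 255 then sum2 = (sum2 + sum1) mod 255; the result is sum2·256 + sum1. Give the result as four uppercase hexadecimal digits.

A2D8

Running sums (mod 255):
  after byte 0 (0xA5): sum1=165, sum2=165
  after byte 1 (0x9D): sum1=67, sum2=232
  after byte 2 (0x6A): sum1=173, sum2=150
  after byte 3 (0xD1): sum1=127, sum2=22
  after byte 4 (0x34): sum1=179, sum2=201
  after byte 5 (0x25): sum1=216, sum2=162
Checksum = sum2·256 + sum1 = 162·256 + 216 = 41688 = 0xA2D8.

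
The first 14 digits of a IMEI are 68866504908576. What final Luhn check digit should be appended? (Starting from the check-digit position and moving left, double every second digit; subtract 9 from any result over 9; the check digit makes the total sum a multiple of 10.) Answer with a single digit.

3

Partial digits right→left: 6 7 5 8 0 9 4 0 5 6 6 8 8 6
Double every second digit counting from the check-digit position (so the 1st, 3rd, 5th, ... of the partial from the right).
  doubled (with −9 where >9): 3 1 0 8 1 3 7 → sum 23
  kept as-is: 7 8 9 0 6 8 6 → sum 44
Total = 23 + 44 = 67.
Check digit = (10 − (67 mod 10)) mod 10 = 3.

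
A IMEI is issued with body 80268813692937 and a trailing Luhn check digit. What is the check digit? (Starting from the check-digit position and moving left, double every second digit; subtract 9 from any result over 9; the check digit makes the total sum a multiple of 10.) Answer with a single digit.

1

Partial digits right→left: 7 3 9 2 9 6 3 1 8 8 6 2 0 8
Double every second digit counting from the check-digit position (so the 1st, 3rd, 5th, ... of the partial from the right).
  doubled (with −9 where >9): 5 9 9 6 7 3 0 → sum 39
  kept as-is: 3 2 6 1 8 2 8 → sum 30
Total = 39 + 30 = 69.
Check digit = (10 − (69 mod 10)) mod 10 = 1.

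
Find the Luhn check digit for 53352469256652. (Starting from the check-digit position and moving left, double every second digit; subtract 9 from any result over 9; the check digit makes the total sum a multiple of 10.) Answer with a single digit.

Partial digits right→left: 2 5 6 6 5 2 9 6 4 2 5 3 3 5
Double every second digit counting from the check-digit position (so the 1st, 3rd, 5th, ... of the partial from the right).
  doubled (with −9 where >9): 4 3 1 9 8 1 6 → sum 32
  kept as-is: 5 6 2 6 2 3 5 → sum 29
Total = 32 + 29 = 61.
Check digit = (10 − (61 mod 10)) mod 10 = 9.

9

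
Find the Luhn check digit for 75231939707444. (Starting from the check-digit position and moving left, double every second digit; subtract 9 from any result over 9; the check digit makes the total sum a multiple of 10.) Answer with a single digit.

Partial digits right→left: 4 4 4 7 0 7 9 3 9 1 3 2 5 7
Double every second digit counting from the check-digit position (so the 1st, 3rd, 5th, ... of the partial from the right).
  doubled (with −9 where >9): 8 8 0 9 9 6 1 → sum 41
  kept as-is: 4 7 7 3 1 2 7 → sum 31
Total = 41 + 31 = 72.
Check digit = (10 − (72 mod 10)) mod 10 = 8.

8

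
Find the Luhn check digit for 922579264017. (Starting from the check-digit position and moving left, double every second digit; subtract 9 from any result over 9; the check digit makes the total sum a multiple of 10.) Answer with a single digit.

Partial digits right→left: 7 1 0 4 6 2 9 7 5 2 2 9
Double every second digit counting from the check-digit position (so the 1st, 3rd, 5th, ... of the partial from the right).
  doubled (with −9 where >9): 5 0 3 9 1 4 → sum 22
  kept as-is: 1 4 2 7 2 9 → sum 25
Total = 22 + 25 = 47.
Check digit = (10 − (47 mod 10)) mod 10 = 3.

3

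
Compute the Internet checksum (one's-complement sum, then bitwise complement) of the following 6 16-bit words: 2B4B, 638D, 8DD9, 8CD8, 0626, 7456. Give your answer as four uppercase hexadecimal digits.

DBF8

One's-complement addition (fold any carry out of bit 15 back into bit 0):
  0x2B4B + 0x638D = 0x08ED8
  0x8ED8 + 0x8DD9 = 0x11CB1 → wrap carry → 0x1CB2
  0x1CB2 + 0x8CD8 = 0x0A98A
  0xA98A + 0x0626 = 0x0AFB0
  0xAFB0 + 0x7456 = 0x12406 → wrap carry → 0x2407
One's-complement sum = 0x2407.
Checksum = ~0x2407 & 0xFFFF = 0xDBF8.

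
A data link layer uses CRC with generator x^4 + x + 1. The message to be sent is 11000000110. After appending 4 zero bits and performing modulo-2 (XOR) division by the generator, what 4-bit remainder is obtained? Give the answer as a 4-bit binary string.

Append 4 zeros: 110000001100000. Divide by 10011 (XOR where the leading bit is 1):
  pos 0: 11000 XOR 10011 = 01011
  pos 1: 10110 XOR 10011 = 00101
  pos 3: 10100 XOR 10011 = 00111
  pos 5: 11111 XOR 10011 = 01100
  pos 6: 11000 XOR 10011 = 01011
  pos 7: 10110 XOR 10011 = 00101
  pos 9: 10100 XOR 10011 = 00111
Remainder (last 4 bits) = 1110. This is the CRC / FCS.

1110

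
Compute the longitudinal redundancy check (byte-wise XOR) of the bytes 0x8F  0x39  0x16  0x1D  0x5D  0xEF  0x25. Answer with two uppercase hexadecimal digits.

XOR the bytes together:
  start with 0x8F
  0x8F ⊕ 0x39 = 0xB6
  0xB6 ⊕ 0x16 = 0xA0
  0xA0 ⊕ 0x1D = 0xBD
  0xBD ⊕ 0x5D = 0xE0
  0xE0 ⊕ 0xEF = 0x0F
  0x0F ⊕ 0x25 = 0x2A

2A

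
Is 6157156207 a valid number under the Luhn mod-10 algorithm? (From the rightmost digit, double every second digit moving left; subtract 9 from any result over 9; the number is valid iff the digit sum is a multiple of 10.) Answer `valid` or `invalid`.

From the right, keep odd positions and double even positions (subtract 9 from any doubled value over 9):
  doubled (positions 2,4,...): 0 3 2 1 3 → sum 9
  kept (positions 1,3,...): 7 2 5 7 1 → sum 22
Total = 31.
31 mod 10 = 1, so the number is invalid.

invalid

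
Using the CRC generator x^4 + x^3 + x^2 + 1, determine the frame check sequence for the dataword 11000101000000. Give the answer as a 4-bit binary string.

Append 4 zeros: 110001010000000000. Divide by 11101 (XOR where the leading bit is 1):
  pos 0: 11000 XOR 11101 = 00101
  pos 2: 10110 XOR 11101 = 01011
  pos 3: 10111 XOR 11101 = 01010
  pos 4: 10100 XOR 11101 = 01001
  pos 5: 10010 XOR 11101 = 01111
  pos 6: 11110 XOR 11101 = 00011
  pos 9: 11000 XOR 11101 = 00101
  pos 11: 10100 XOR 11101 = 01001
  pos 12: 10010 XOR 11101 = 01111
  pos 13: 11110 XOR 11101 = 00011
Remainder (last 4 bits) = 0011. This is the CRC / FCS.

0011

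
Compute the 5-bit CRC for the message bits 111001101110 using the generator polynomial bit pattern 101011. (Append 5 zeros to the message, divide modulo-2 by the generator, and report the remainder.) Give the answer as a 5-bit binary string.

Append 5 zeros: 11100110111000000. Divide by 101011 (XOR where the leading bit is 1):
  pos 0: 111001 XOR 101011 = 010010
  pos 1: 100101 XOR 101011 = 001110
  pos 3: 111001 XOR 101011 = 010010
  pos 4: 100101 XOR 101011 = 001110
  pos 6: 111010 XOR 101011 = 010001
  pos 7: 100010 XOR 101011 = 001001
  pos 9: 100100 XOR 101011 = 001111
  pos 11: 111100 XOR 101011 = 010111
Remainder (last 5 bits) = 10111. This is the CRC / FCS.

10111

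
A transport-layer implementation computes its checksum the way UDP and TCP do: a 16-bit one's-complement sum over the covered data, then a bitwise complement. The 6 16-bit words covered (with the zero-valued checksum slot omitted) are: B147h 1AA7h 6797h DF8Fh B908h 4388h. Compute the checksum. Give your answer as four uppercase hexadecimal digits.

F058

One's-complement addition (fold any carry out of bit 15 back into bit 0):
  0xB147 + 0x1AA7 = 0x0CBEE
  0xCBEE + 0x6797 = 0x13385 → wrap carry → 0x3386
  0x3386 + 0xDF8F = 0x11315 → wrap carry → 0x1316
  0x1316 + 0xB908 = 0x0CC1E
  0xCC1E + 0x4388 = 0x10FA6 → wrap carry → 0x0FA7
One's-complement sum = 0x0FA7.
Checksum = ~0x0FA7 & 0xFFFF = 0xF058.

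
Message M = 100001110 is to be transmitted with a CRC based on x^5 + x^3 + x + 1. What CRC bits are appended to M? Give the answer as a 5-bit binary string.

Append 5 zeros: 10000111000000. Divide by 101011 (XOR where the leading bit is 1):
  pos 0: 100001 XOR 101011 = 001010
  pos 2: 101011 XOR 101011 = 000000
Remainder (last 5 bits) = 00000. This is the CRC / FCS.

00000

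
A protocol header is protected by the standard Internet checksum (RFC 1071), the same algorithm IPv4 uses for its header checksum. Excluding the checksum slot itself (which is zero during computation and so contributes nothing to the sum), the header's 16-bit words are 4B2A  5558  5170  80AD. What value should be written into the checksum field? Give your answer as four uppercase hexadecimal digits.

One's-complement addition (fold any carry out of bit 15 back into bit 0):
  0x4B2A + 0x5558 = 0x0A082
  0xA082 + 0x5170 = 0x0F1F2
  0xF1F2 + 0x80AD = 0x1729F → wrap carry → 0x72A0
One's-complement sum = 0x72A0.
Checksum = ~0x72A0 & 0xFFFF = 0x8D5F.

8D5F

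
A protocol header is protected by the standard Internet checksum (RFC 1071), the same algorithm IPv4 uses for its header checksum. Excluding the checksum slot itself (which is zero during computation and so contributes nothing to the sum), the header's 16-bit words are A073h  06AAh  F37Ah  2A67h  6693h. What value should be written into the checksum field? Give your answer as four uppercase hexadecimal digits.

One's-complement addition (fold any carry out of bit 15 back into bit 0):
  0xA073 + 0x06AA = 0x0A71D
  0xA71D + 0xF37A = 0x19A97 → wrap carry → 0x9A98
  0x9A98 + 0x2A67 = 0x0C4FF
  0xC4FF + 0x6693 = 0x12B92 → wrap carry → 0x2B93
One's-complement sum = 0x2B93.
Checksum = ~0x2B93 & 0xFFFF = 0xD46C.

D46C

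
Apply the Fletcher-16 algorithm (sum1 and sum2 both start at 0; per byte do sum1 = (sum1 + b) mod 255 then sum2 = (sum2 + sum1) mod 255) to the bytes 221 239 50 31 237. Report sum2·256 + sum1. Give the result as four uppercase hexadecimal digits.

D70D

Running sums (mod 255):
  after byte 0 (221): sum1=221, sum2=221
  after byte 1 (239): sum1=205, sum2=171
  after byte 2 (50): sum1=0, sum2=171
  after byte 3 (31): sum1=31, sum2=202
  after byte 4 (237): sum1=13, sum2=215
Checksum = sum2·256 + sum1 = 215·256 + 13 = 55053 = 0xD70D.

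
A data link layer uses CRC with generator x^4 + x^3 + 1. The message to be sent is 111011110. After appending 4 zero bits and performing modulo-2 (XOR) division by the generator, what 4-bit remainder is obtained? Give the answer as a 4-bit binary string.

Append 4 zeros: 1110111100000. Divide by 11001 (XOR where the leading bit is 1):
  pos 0: 11101 XOR 11001 = 00100
  pos 2: 10011 XOR 11001 = 01010
  pos 3: 10101 XOR 11001 = 01100
  pos 4: 11000 XOR 11001 = 00001
  pos 8: 10000 XOR 11001 = 01001
Remainder (last 4 bits) = 1001. This is the CRC / FCS.

1001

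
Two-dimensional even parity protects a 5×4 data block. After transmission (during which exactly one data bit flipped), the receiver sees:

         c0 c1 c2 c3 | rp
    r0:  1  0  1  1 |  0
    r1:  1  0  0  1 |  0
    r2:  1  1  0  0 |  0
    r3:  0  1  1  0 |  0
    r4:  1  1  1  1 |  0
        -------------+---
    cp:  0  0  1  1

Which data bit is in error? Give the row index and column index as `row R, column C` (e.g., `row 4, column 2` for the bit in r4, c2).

Recompute each row's even parity and compare to rp:
  r0: data parity 1, sent rp 0 → mismatch
  r1: data parity 0, sent rp 0 → ok
  r2: data parity 0, sent rp 0 → ok
  r3: data parity 0, sent rp 0 → ok
  r4: data parity 0, sent rp 0 → ok
Recompute each column's even parity and compare to cp:
  c0: data parity 0, sent cp 0 → ok
  c1: data parity 1, sent cp 0 → mismatch
  c2: data parity 1, sent cp 1 → ok
  c3: data parity 1, sent cp 1 → ok
Exactly one row (r0) and one column (c1) fail → the flipped bit is at their intersection.

row 0, column 1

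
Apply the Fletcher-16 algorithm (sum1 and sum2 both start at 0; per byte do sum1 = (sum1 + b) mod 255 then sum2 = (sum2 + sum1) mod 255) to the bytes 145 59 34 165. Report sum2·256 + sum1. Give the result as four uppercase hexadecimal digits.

E194

Running sums (mod 255):
  after byte 0 (145): sum1=145, sum2=145
  after byte 1 (59): sum1=204, sum2=94
  after byte 2 (34): sum1=238, sum2=77
  after byte 3 (165): sum1=148, sum2=225
Checksum = sum2·256 + sum1 = 225·256 + 148 = 57748 = 0xE194.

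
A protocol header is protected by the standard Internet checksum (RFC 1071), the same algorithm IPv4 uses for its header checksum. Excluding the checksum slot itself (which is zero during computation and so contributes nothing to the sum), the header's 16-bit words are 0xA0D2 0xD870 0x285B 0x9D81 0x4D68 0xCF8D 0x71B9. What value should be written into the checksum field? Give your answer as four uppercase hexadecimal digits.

3230

One's-complement addition (fold any carry out of bit 15 back into bit 0):
  0xA0D2 + 0xD870 = 0x17942 → wrap carry → 0x7943
  0x7943 + 0x285B = 0x0A19E
  0xA19E + 0x9D81 = 0x13F1F → wrap carry → 0x3F20
  0x3F20 + 0x4D68 = 0x08C88
  0x8C88 + 0xCF8D = 0x15C15 → wrap carry → 0x5C16
  0x5C16 + 0x71B9 = 0x0CDCF
One's-complement sum = 0xCDCF.
Checksum = ~0xCDCF & 0xFFFF = 0x3230.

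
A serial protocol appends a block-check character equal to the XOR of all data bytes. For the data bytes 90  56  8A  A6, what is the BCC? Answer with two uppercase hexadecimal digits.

EA

XOR the bytes together:
  start with 0x90
  0x90 ⊕ 0x56 = 0xC6
  0xC6 ⊕ 0x8A = 0x4C
  0x4C ⊕ 0xA6 = 0xEA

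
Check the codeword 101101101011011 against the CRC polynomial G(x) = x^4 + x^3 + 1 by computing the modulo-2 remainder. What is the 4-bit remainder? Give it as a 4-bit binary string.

Modulo-2 division of 101101101011011 by 11001:
  pos 0: 10110 XOR 11001 = 01111
  pos 1: 11111 XOR 11001 = 00110
  pos 3: 11010 XOR 11001 = 00011
  pos 6: 11101 XOR 11001 = 00100
  pos 8: 10010 XOR 11001 = 01011
  pos 9: 10111 XOR 11001 = 01110
  pos 10: 11101 XOR 11001 = 00100
Remainder = 0100 (nonzero — an error is detected).

0100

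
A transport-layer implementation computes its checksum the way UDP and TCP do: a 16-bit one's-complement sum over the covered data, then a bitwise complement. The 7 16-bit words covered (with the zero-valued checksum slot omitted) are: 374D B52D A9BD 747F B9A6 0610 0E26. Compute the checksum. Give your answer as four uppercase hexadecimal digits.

One's-complement addition (fold any carry out of bit 15 back into bit 0):
  0x374D + 0xB52D = 0x0EC7A
  0xEC7A + 0xA9BD = 0x19637 → wrap carry → 0x9638
  0x9638 + 0x747F = 0x10AB7 → wrap carry → 0x0AB8
  0x0AB8 + 0xB9A6 = 0x0C45E
  0xC45E + 0x0610 = 0x0CA6E
  0xCA6E + 0x0E26 = 0x0D894
One's-complement sum = 0xD894.
Checksum = ~0xD894 & 0xFFFF = 0x276B.

276B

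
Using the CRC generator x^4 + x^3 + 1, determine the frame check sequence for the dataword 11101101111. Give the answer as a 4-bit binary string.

1100

Append 4 zeros: 111011011110000. Divide by 11001 (XOR where the leading bit is 1):
  pos 0: 11101 XOR 11001 = 00100
  pos 2: 10010 XOR 11001 = 01011
  pos 3: 10111 XOR 11001 = 01110
  pos 4: 11101 XOR 11001 = 00100
  pos 6: 10011 XOR 11001 = 01010
  pos 7: 10100 XOR 11001 = 01101
  pos 8: 11010 XOR 11001 = 00011
Remainder (last 4 bits) = 1100. This is the CRC / FCS.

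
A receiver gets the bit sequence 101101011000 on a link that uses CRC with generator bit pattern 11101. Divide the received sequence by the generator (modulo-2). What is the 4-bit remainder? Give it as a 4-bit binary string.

0000

Modulo-2 division of 101101011000 by 11101:
  pos 0: 10110 XOR 11101 = 01011
  pos 1: 10111 XOR 11101 = 01010
  pos 2: 10100 XOR 11101 = 01001
  pos 3: 10011 XOR 11101 = 01110
  pos 4: 11101 XOR 11101 = 00000
Remainder = 0000 (zero — the frame passes the CRC check).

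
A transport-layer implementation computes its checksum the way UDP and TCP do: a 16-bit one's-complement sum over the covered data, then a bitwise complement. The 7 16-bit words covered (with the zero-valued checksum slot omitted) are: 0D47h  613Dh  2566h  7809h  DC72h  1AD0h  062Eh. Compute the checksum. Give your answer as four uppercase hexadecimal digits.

One's-complement addition (fold any carry out of bit 15 back into bit 0):
  0x0D47 + 0x613D = 0x06E84
  0x6E84 + 0x2566 = 0x093EA
  0x93EA + 0x7809 = 0x10BF3 → wrap carry → 0x0BF4
  0x0BF4 + 0xDC72 = 0x0E866
  0xE866 + 0x1AD0 = 0x10336 → wrap carry → 0x0337
  0x0337 + 0x062E = 0x00965
One's-complement sum = 0x0965.
Checksum = ~0x0965 & 0xFFFF = 0xF69A.

F69A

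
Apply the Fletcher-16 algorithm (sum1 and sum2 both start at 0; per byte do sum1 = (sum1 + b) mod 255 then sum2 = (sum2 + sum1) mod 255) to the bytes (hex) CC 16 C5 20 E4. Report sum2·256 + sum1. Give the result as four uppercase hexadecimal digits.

Running sums (mod 255):
  after byte 0 (CC): sum1=204, sum2=204
  after byte 1 (16): sum1=226, sum2=175
  after byte 2 (C5): sum1=168, sum2=88
  after byte 3 (20): sum1=200, sum2=33
  after byte 4 (E4): sum1=173, sum2=206
Checksum = sum2·256 + sum1 = 206·256 + 173 = 52909 = 0xCEAD.

CEAD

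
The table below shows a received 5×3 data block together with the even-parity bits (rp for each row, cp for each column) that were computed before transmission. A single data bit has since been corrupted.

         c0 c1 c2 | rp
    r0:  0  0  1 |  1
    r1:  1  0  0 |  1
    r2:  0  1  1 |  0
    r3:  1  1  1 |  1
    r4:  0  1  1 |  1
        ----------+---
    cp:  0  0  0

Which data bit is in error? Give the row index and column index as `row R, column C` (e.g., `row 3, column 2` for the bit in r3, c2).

Recompute each row's even parity and compare to rp:
  r0: data parity 1, sent rp 1 → ok
  r1: data parity 1, sent rp 1 → ok
  r2: data parity 0, sent rp 0 → ok
  r3: data parity 1, sent rp 1 → ok
  r4: data parity 0, sent rp 1 → mismatch
Recompute each column's even parity and compare to cp:
  c0: data parity 0, sent cp 0 → ok
  c1: data parity 1, sent cp 0 → mismatch
  c2: data parity 0, sent cp 0 → ok
Exactly one row (r4) and one column (c1) fail → the flipped bit is at their intersection.

row 4, column 1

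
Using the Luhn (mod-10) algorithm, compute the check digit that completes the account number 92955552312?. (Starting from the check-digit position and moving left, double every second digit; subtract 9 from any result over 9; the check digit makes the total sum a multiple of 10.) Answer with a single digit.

Partial digits right→left: 2 1 3 2 5 5 5 5 9 2 9
Double every second digit counting from the check-digit position (so the 1st, 3rd, 5th, ... of the partial from the right).
  doubled (with −9 where >9): 4 6 1 1 9 9 → sum 30
  kept as-is: 1 2 5 5 2 → sum 15
Total = 30 + 15 = 45.
Check digit = (10 − (45 mod 10)) mod 10 = 5.

5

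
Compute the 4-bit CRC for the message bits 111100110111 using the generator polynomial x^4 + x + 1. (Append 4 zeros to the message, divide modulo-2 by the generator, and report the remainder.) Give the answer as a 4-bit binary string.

1100

Append 4 zeros: 1111001101110000. Divide by 10011 (XOR where the leading bit is 1):
  pos 0: 11110 XOR 10011 = 01101
  pos 1: 11010 XOR 10011 = 01001
  pos 2: 10011 XOR 10011 = 00000
  pos 7: 10111 XOR 10011 = 00100
  pos 9: 10000 XOR 10011 = 00011
Remainder (last 4 bits) = 1100. This is the CRC / FCS.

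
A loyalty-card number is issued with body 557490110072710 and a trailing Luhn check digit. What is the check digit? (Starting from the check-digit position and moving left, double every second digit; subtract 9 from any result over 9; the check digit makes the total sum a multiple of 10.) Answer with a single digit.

Partial digits right→left: 0 1 7 2 7 0 0 1 1 0 9 4 7 5 5
Double every second digit counting from the check-digit position (so the 1st, 3rd, 5th, ... of the partial from the right).
  doubled (with −9 where >9): 0 5 5 0 2 9 5 1 → sum 27
  kept as-is: 1 2 0 1 0 4 5 → sum 13
Total = 27 + 13 = 40.
Check digit = (10 − (40 mod 10)) mod 10 = 0.

0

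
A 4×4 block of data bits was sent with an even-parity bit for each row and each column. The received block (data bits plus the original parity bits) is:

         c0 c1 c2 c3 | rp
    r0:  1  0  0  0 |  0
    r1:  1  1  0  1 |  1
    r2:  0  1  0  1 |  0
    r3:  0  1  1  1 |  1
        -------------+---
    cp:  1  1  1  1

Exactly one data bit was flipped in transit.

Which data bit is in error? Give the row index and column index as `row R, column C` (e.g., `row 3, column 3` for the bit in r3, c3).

row 0, column 0

Recompute each row's even parity and compare to rp:
  r0: data parity 1, sent rp 0 → mismatch
  r1: data parity 1, sent rp 1 → ok
  r2: data parity 0, sent rp 0 → ok
  r3: data parity 1, sent rp 1 → ok
Recompute each column's even parity and compare to cp:
  c0: data parity 0, sent cp 1 → mismatch
  c1: data parity 1, sent cp 1 → ok
  c2: data parity 1, sent cp 1 → ok
  c3: data parity 1, sent cp 1 → ok
Exactly one row (r0) and one column (c0) fail → the flipped bit is at their intersection.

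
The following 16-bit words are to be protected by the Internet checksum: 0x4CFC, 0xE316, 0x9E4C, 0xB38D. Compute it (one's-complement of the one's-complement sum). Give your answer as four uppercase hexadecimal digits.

One's-complement addition (fold any carry out of bit 15 back into bit 0):
  0x4CFC + 0xE316 = 0x13012 → wrap carry → 0x3013
  0x3013 + 0x9E4C = 0x0CE5F
  0xCE5F + 0xB38D = 0x181EC → wrap carry → 0x81ED
One's-complement sum = 0x81ED.
Checksum = ~0x81ED & 0xFFFF = 0x7E12.

7E12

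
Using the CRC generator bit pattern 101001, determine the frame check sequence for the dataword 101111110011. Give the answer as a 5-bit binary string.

Append 5 zeros: 10111111001100000. Divide by 101001 (XOR where the leading bit is 1):
  pos 0: 101111 XOR 101001 = 000110
  pos 3: 110110 XOR 101001 = 011111
  pos 4: 111110 XOR 101001 = 010111
  pos 5: 101111 XOR 101001 = 000110
  pos 8: 110100 XOR 101001 = 011101
  pos 9: 111010 XOR 101001 = 010011
  pos 10: 100110 XOR 101001 = 001111
Remainder (last 5 bits) = 11110. This is the CRC / FCS.

11110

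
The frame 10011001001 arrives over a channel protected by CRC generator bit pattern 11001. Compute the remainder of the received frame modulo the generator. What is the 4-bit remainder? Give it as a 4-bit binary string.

Modulo-2 division of 10011001001 by 11001:
  pos 0: 10011 XOR 11001 = 01010
  pos 1: 10100 XOR 11001 = 01101
  pos 2: 11010 XOR 11001 = 00011
  pos 5: 11100 XOR 11001 = 00101
Remainder = 1011 (nonzero — an error is detected).

1011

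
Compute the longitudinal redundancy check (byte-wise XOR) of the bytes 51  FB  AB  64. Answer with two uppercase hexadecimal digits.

65

XOR the bytes together:
  start with 0x51
  0x51 ⊕ 0xFB = 0xAA
  0xAA ⊕ 0xAB = 0x01
  0x01 ⊕ 0x64 = 0x65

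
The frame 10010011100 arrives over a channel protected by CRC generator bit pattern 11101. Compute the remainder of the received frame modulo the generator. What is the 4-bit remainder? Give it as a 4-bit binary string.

Modulo-2 division of 10010011100 by 11101:
  pos 0: 10010 XOR 11101 = 01111
  pos 1: 11110 XOR 11101 = 00011
  pos 4: 11111 XOR 11101 = 00010
Remainder = 1000 (nonzero — an error is detected).

1000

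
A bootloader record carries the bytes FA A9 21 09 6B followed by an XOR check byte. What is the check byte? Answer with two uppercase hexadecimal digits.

XOR the bytes together:
  start with 0xFA
  0xFA ⊕ 0xA9 = 0x53
  0x53 ⊕ 0x21 = 0x72
  0x72 ⊕ 0x09 = 0x7B
  0x7B ⊕ 0x6B = 0x10

10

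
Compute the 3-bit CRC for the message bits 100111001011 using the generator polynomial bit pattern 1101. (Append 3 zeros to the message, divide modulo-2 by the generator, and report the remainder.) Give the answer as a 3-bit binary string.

Append 3 zeros: 100111001011000. Divide by 1101 (XOR where the leading bit is 1):
  pos 0: 1001 XOR 1101 = 0100
  pos 1: 1001 XOR 1101 = 0100
  pos 2: 1001 XOR 1101 = 0100
  pos 3: 1000 XOR 1101 = 0101
  pos 4: 1010 XOR 1101 = 0111
  pos 5: 1111 XOR 1101 = 0010
  pos 7: 1001 XOR 1101 = 0100
  pos 8: 1001 XOR 1101 = 0100
  pos 9: 1000 XOR 1101 = 0101
  pos 10: 1010 XOR 1101 = 0111
  pos 11: 1110 XOR 1101 = 0011
Remainder (last 3 bits) = 011. This is the CRC / FCS.

011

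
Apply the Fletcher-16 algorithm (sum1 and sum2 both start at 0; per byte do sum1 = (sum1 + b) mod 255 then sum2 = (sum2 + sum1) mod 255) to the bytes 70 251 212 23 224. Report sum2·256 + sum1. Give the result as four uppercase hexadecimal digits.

Running sums (mod 255):
  after byte 0 (70): sum1=70, sum2=70
  after byte 1 (251): sum1=66, sum2=136
  after byte 2 (212): sum1=23, sum2=159
  after byte 3 (23): sum1=46, sum2=205
  after byte 4 (224): sum1=15, sum2=220
Checksum = sum2·256 + sum1 = 220·256 + 15 = 56335 = 0xDC0F.

DC0F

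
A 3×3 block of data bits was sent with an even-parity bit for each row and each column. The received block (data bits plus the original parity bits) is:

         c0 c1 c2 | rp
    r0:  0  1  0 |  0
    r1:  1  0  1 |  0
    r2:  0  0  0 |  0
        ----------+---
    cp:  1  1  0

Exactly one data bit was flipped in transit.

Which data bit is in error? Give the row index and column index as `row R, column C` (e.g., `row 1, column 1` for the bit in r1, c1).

Recompute each row's even parity and compare to rp:
  r0: data parity 1, sent rp 0 → mismatch
  r1: data parity 0, sent rp 0 → ok
  r2: data parity 0, sent rp 0 → ok
Recompute each column's even parity and compare to cp:
  c0: data parity 1, sent cp 1 → ok
  c1: data parity 1, sent cp 1 → ok
  c2: data parity 1, sent cp 0 → mismatch
Exactly one row (r0) and one column (c2) fail → the flipped bit is at their intersection.

row 0, column 2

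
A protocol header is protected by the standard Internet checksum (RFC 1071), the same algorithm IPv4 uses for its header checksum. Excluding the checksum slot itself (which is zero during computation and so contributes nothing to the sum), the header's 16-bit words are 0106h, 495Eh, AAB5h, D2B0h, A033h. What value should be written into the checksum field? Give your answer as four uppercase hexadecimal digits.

9801

One's-complement addition (fold any carry out of bit 15 back into bit 0):
  0x0106 + 0x495E = 0x04A64
  0x4A64 + 0xAAB5 = 0x0F519
  0xF519 + 0xD2B0 = 0x1C7C9 → wrap carry → 0xC7CA
  0xC7CA + 0xA033 = 0x167FD → wrap carry → 0x67FE
One's-complement sum = 0x67FE.
Checksum = ~0x67FE & 0xFFFF = 0x9801.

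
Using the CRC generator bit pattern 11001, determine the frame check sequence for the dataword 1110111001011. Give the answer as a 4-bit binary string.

1110

Append 4 zeros: 11101110010110000. Divide by 11001 (XOR where the leading bit is 1):
  pos 0: 11101 XOR 11001 = 00100
  pos 2: 10011 XOR 11001 = 01010
  pos 3: 10100 XOR 11001 = 01101
  pos 4: 11010 XOR 11001 = 00011
  pos 7: 11101 XOR 11001 = 00100
  pos 9: 10010 XOR 11001 = 01011
  pos 10: 10110 XOR 11001 = 01111
  pos 11: 11110 XOR 11001 = 00111
Remainder (last 4 bits) = 1110. This is the CRC / FCS.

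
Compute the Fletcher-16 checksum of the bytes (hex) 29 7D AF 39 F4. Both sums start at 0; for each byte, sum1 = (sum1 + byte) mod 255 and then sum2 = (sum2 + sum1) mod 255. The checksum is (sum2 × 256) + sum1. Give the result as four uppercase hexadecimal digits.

Running sums (mod 255):
  after byte 0 (29): sum1=41, sum2=41
  after byte 1 (7D): sum1=166, sum2=207
  after byte 2 (AF): sum1=86, sum2=38
  after byte 3 (39): sum1=143, sum2=181
  after byte 4 (F4): sum1=132, sum2=58
Checksum = sum2·256 + sum1 = 58·256 + 132 = 14980 = 0x3A84.

3A84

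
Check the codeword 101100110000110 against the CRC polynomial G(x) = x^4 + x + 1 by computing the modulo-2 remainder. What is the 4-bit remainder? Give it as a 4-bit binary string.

Modulo-2 division of 101100110000110 by 10011:
  pos 0: 10110 XOR 10011 = 00101
  pos 2: 10101 XOR 10011 = 00110
  pos 4: 11010 XOR 10011 = 01001
  pos 5: 10010 XOR 10011 = 00001
  pos 9: 10011 XOR 10011 = 00000
Remainder = 0000 (zero — the frame passes the CRC check).

0000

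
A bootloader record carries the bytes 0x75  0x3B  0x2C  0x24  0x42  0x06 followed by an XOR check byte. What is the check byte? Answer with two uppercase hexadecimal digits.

02

XOR the bytes together:
  start with 0x75
  0x75 ⊕ 0x3B = 0x4E
  0x4E ⊕ 0x2C = 0x62
  0x62 ⊕ 0x24 = 0x46
  0x46 ⊕ 0x42 = 0x04
  0x04 ⊕ 0x06 = 0x02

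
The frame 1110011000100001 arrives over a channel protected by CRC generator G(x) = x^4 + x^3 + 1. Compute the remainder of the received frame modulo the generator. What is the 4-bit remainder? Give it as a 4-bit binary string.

Modulo-2 division of 1110011000100001 by 11001:
  pos 0: 11100 XOR 11001 = 00101
  pos 2: 10111 XOR 11001 = 01110
  pos 3: 11100 XOR 11001 = 00101
  pos 5: 10100 XOR 11001 = 01101
  pos 6: 11011 XOR 11001 = 00010
  pos 9: 10000 XOR 11001 = 01001
  pos 10: 10010 XOR 11001 = 01011
  pos 11: 10111 XOR 11001 = 01110
Remainder = 1110 (nonzero — an error is detected).

1110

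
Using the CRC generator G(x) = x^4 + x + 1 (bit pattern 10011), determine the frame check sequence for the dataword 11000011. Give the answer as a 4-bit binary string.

1100

Append 4 zeros: 110000110000. Divide by 10011 (XOR where the leading bit is 1):
  pos 0: 11000 XOR 10011 = 01011
  pos 1: 10110 XOR 10011 = 00101
  pos 3: 10111 XOR 10011 = 00100
  pos 5: 10000 XOR 10011 = 00011
Remainder (last 4 bits) = 1100. This is the CRC / FCS.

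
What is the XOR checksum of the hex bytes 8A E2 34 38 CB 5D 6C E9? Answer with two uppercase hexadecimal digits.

XOR the bytes together:
  start with 0x8A
  0x8A ⊕ 0xE2 = 0x68
  0x68 ⊕ 0x34 = 0x5C
  0x5C ⊕ 0x38 = 0x64
  0x64 ⊕ 0xCB = 0xAF
  0xAF ⊕ 0x5D = 0xF2
  0xF2 ⊕ 0x6C = 0x9E
  0x9E ⊕ 0xE9 = 0x77

77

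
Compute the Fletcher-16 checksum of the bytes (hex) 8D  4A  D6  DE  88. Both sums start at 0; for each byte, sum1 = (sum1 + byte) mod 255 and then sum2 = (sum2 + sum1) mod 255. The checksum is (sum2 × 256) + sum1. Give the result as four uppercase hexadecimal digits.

Running sums (mod 255):
  after byte 0 (8D): sum1=141, sum2=141
  after byte 1 (4A): sum1=215, sum2=101
  after byte 2 (D6): sum1=174, sum2=20
  after byte 3 (DE): sum1=141, sum2=161
  after byte 4 (88): sum1=22, sum2=183
Checksum = sum2·256 + sum1 = 183·256 + 22 = 46870 = 0xB716.

B716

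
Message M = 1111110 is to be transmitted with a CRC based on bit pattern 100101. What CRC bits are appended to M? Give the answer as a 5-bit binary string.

Append 5 zeros: 111111000000. Divide by 100101 (XOR where the leading bit is 1):
  pos 0: 111111 XOR 100101 = 011010
  pos 1: 110100 XOR 100101 = 010001
  pos 2: 100010 XOR 100101 = 000111
  pos 5: 111000 XOR 100101 = 011101
  pos 6: 111010 XOR 100101 = 011111
Remainder (last 5 bits) = 11111. This is the CRC / FCS.

11111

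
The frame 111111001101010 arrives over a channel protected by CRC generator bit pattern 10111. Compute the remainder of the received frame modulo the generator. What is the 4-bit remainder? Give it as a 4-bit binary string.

0000

Modulo-2 division of 111111001101010 by 10111:
  pos 0: 11111 XOR 10111 = 01000
  pos 1: 10001 XOR 10111 = 00110
  pos 3: 11000 XOR 10111 = 01111
  pos 4: 11111 XOR 10111 = 01000
  pos 5: 10001 XOR 10111 = 00110
  pos 7: 11001 XOR 10111 = 01110
  pos 8: 11100 XOR 10111 = 01011
  pos 9: 10111 XOR 10111 = 00000
Remainder = 0000 (zero — the frame passes the CRC check).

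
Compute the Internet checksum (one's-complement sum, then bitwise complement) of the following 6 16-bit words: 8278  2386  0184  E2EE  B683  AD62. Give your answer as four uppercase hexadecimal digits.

11A8

One's-complement addition (fold any carry out of bit 15 back into bit 0):
  0x8278 + 0x2386 = 0x0A5FE
  0xA5FE + 0x0184 = 0x0A782
  0xA782 + 0xE2EE = 0x18A70 → wrap carry → 0x8A71
  0x8A71 + 0xB683 = 0x140F4 → wrap carry → 0x40F5
  0x40F5 + 0xAD62 = 0x0EE57
One's-complement sum = 0xEE57.
Checksum = ~0xEE57 & 0xFFFF = 0x11A8.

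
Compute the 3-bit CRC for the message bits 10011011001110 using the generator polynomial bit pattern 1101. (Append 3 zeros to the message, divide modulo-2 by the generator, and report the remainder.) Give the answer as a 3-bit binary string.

Append 3 zeros: 10011011001110000. Divide by 1101 (XOR where the leading bit is 1):
  pos 0: 1001 XOR 1101 = 0100
  pos 1: 1001 XOR 1101 = 0100
  pos 2: 1000 XOR 1101 = 0101
  pos 3: 1011 XOR 1101 = 0110
  pos 4: 1101 XOR 1101 = 0000
  pos 10: 1110 XOR 1101 = 0011
  pos 12: 1100 XOR 1101 = 0001
Remainder (last 3 bits) = 010. This is the CRC / FCS.

010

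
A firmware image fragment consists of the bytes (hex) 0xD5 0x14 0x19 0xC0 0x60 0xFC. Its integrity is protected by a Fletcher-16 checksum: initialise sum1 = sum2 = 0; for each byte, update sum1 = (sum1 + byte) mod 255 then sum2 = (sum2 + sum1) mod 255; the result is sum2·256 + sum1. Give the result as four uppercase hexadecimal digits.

CB21

Running sums (mod 255):
  after byte 0 (0xD5): sum1=213, sum2=213
  after byte 1 (0x14): sum1=233, sum2=191
  after byte 2 (0x19): sum1=3, sum2=194
  after byte 3 (0xC0): sum1=195, sum2=134
  after byte 4 (0x60): sum1=36, sum2=170
  after byte 5 (0xFC): sum1=33, sum2=203
Checksum = sum2·256 + sum1 = 203·256 + 33 = 52001 = 0xCB21.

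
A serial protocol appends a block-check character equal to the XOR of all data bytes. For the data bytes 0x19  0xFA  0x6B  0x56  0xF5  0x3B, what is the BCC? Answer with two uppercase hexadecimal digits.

XOR the bytes together:
  start with 0x19
  0x19 ⊕ 0xFA = 0xE3
  0xE3 ⊕ 0x6B = 0x88
  0x88 ⊕ 0x56 = 0xDE
  0xDE ⊕ 0xF5 = 0x2B
  0x2B ⊕ 0x3B = 0x10

10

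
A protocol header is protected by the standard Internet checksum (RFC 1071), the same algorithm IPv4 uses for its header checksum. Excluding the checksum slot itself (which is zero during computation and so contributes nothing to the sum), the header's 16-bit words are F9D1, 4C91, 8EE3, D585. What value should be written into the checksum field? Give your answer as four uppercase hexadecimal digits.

One's-complement addition (fold any carry out of bit 15 back into bit 0):
  0xF9D1 + 0x4C91 = 0x14662 → wrap carry → 0x4663
  0x4663 + 0x8EE3 = 0x0D546
  0xD546 + 0xD585 = 0x1AACB → wrap carry → 0xAACC
One's-complement sum = 0xAACC.
Checksum = ~0xAACC & 0xFFFF = 0x5533.

5533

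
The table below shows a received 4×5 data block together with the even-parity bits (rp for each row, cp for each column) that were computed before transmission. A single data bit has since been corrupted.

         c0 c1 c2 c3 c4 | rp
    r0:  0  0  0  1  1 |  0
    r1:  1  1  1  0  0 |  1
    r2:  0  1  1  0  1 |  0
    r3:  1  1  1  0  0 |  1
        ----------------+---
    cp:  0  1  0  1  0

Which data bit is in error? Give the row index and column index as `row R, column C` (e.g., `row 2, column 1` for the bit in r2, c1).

Recompute each row's even parity and compare to rp:
  r0: data parity 0, sent rp 0 → ok
  r1: data parity 1, sent rp 1 → ok
  r2: data parity 1, sent rp 0 → mismatch
  r3: data parity 1, sent rp 1 → ok
Recompute each column's even parity and compare to cp:
  c0: data parity 0, sent cp 0 → ok
  c1: data parity 1, sent cp 1 → ok
  c2: data parity 1, sent cp 0 → mismatch
  c3: data parity 1, sent cp 1 → ok
  c4: data parity 0, sent cp 0 → ok
Exactly one row (r2) and one column (c2) fail → the flipped bit is at their intersection.

row 2, column 2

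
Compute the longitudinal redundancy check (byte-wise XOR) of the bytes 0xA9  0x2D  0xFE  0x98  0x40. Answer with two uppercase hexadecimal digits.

A2

XOR the bytes together:
  start with 0xA9
  0xA9 ⊕ 0x2D = 0x84
  0x84 ⊕ 0xFE = 0x7A
  0x7A ⊕ 0x98 = 0xE2
  0xE2 ⊕ 0x40 = 0xA2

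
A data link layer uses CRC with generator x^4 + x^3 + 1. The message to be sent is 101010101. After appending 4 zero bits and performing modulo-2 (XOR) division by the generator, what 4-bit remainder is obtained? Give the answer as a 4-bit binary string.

Append 4 zeros: 1010101010000. Divide by 11001 (XOR where the leading bit is 1):
  pos 0: 10101 XOR 11001 = 01100
  pos 1: 11000 XOR 11001 = 00001
  pos 5: 11010 XOR 11001 = 00011
  pos 8: 11000 XOR 11001 = 00001
Remainder (last 4 bits) = 0001. This is the CRC / FCS.

0001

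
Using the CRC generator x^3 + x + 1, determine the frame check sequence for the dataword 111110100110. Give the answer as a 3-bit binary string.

101

Append 3 zeros: 111110100110000. Divide by 1011 (XOR where the leading bit is 1):
  pos 0: 1111 XOR 1011 = 0100
  pos 1: 1001 XOR 1011 = 0010
  pos 3: 1001 XOR 1011 = 0010
  pos 5: 1000 XOR 1011 = 0011
  pos 7: 1111 XOR 1011 = 0100
  pos 8: 1000 XOR 1011 = 0011
  pos 10: 1100 XOR 1011 = 0111
  pos 11: 1110 XOR 1011 = 0101
Remainder (last 3 bits) = 101. This is the CRC / FCS.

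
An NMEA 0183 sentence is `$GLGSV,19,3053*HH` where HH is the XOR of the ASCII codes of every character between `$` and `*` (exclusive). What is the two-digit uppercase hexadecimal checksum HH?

44

XOR the ASCII codes of the payload characters:
  'G' = 0x47 → acc = 0x47
  'L' = 0x4C → acc = 0x0B
  'G' = 0x47 → acc = 0x4C
  'S' = 0x53 → acc = 0x1F
  'V' = 0x56 → acc = 0x49
  ',' = 0x2C → acc = 0x65
  '1' = 0x31 → acc = 0x54
  '9' = 0x39 → acc = 0x6D
  ',' = 0x2C → acc = 0x41
  '3' = 0x33 → acc = 0x72
  '0' = 0x30 → acc = 0x42
  '5' = 0x35 → acc = 0x77
  '3' = 0x33 → acc = 0x44
Checksum = 0x44.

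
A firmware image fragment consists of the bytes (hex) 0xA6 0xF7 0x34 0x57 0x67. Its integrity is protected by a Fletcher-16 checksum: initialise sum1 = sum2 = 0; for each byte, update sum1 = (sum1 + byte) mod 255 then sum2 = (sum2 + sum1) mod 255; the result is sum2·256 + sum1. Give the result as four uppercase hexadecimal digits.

Running sums (mod 255):
  after byte 0 (0xA6): sum1=166, sum2=166
  after byte 1 (0xF7): sum1=158, sum2=69
  after byte 2 (0x34): sum1=210, sum2=24
  after byte 3 (0x57): sum1=42, sum2=66
  after byte 4 (0x67): sum1=145, sum2=211
Checksum = sum2·256 + sum1 = 211·256 + 145 = 54161 = 0xD391.

D391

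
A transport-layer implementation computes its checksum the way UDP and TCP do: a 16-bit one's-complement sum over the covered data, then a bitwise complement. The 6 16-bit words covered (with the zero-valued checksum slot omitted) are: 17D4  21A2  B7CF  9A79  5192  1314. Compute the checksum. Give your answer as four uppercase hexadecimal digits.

One's-complement addition (fold any carry out of bit 15 back into bit 0):
  0x17D4 + 0x21A2 = 0x03976
  0x3976 + 0xB7CF = 0x0F145
  0xF145 + 0x9A79 = 0x18BBE → wrap carry → 0x8BBF
  0x8BBF + 0x5192 = 0x0DD51
  0xDD51 + 0x1314 = 0x0F065
One's-complement sum = 0xF065.
Checksum = ~0xF065 & 0xFFFF = 0x0F9A.

0F9A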